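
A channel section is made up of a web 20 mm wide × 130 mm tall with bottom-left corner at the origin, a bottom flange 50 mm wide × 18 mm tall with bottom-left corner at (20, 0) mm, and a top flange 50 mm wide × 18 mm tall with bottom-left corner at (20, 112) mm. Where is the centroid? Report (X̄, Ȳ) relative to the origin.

X̄ = 24.32 mm, Ȳ = 65.00 mm

Part | A | x̄ᵢ | ȳᵢ | A·x̄ᵢ | A·ȳᵢ
web | 2600.00 | 10.00 | 65.00 | 26000.00 | 169000.00
bottom flange | 900.00 | 45.00 | 9.00 | 40500.00 | 8100.00
top flange | 900.00 | 45.00 | 121.00 | 40500.00 | 108900.00
Σ | 4400.00 |  |  | 107000.00 | 286000.00
X̄ = 107000.00 / 4400.00 = 24.32 mm
Ȳ = 286000.00 / 4400.00 = 65.00 mm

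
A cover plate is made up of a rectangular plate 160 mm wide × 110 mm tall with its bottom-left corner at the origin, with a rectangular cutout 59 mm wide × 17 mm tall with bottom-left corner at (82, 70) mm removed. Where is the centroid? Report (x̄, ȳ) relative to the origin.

plate: A = 160 × 110 = 17600.00, centroid at (80.00, 55.00).
hole: A = −(59 × 17) = -1003.00, centroid at (111.50, 78.50).
ΣA = 16597.00 mm², ΣAx̄ = 1296165.50 mm³, ΣAȳ = 889264.50 mm³.
x̄ = 1296165.50/16597.00 = 78.10 mm; ȳ = 889264.50/16597.00 = 53.58 mm.

x̄ = 78.10 mm, ȳ = 53.58 mm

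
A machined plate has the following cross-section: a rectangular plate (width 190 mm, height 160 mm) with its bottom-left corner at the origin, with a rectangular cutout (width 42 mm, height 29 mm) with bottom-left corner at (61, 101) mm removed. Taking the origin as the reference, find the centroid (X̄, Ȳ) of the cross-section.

plate: A = 190 × 160 = 30400.00, centroid at (95.00, 80.00).
hole: A = −(42 × 29) = -1218.00, centroid at (82.00, 115.50).
ΣA = 29182.00 mm², ΣAX̄ = 2788124.00 mm³, ΣAȲ = 2291321.00 mm³.
X̄ = 2788124.00/29182.00 = 95.54 mm; Ȳ = 2291321.00/29182.00 = 78.52 mm.

X̄ = 95.54 mm, Ȳ = 78.52 mm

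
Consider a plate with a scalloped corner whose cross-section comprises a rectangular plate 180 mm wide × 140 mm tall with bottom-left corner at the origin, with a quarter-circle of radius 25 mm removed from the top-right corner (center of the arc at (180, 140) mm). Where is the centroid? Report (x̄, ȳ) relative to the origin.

Part | A | x̄ᵢ | ȳᵢ | A·x̄ᵢ | A·ȳᵢ
plate | 25200.00 | 90.00 | 70.00 | 2268000.00 | 1764000.00
removed quarter-circle | -490.87 | 169.39 | 129.39 | -83148.96 | -63514.01
Σ | 24709.13 |  |  | 2184851.04 | 1700485.99
x̄ = 2184851.04 / 24709.13 = 88.42 mm
ȳ = 1700485.99 / 24709.13 = 68.82 mm

x̄ = 88.42 mm, ȳ = 68.82 mm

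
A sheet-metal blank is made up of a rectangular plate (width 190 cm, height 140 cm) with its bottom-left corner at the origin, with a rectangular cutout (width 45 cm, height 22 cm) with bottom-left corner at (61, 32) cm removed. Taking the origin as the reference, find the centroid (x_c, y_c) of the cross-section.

x_c = 95.44 cm, y_c = 71.04 cm

plate: A = 190 × 140 = 26600.00, centroid at (95.00, 70.00).
hole: A = −(45 × 22) = -990.00, centroid at (83.50, 43.00).
ΣA = 25610.00 cm²
ΣAx_c = (26600.00)(95.00) + (-990.00)(83.50) = 2444335.00 cm³
ΣAy_c = (26600.00)(70.00) + (-990.00)(43.00) = 1819430.00 cm³
x_c = 2444335.00 / 25610.00 = 95.44 cm
y_c = 1819430.00 / 25610.00 = 71.04 cm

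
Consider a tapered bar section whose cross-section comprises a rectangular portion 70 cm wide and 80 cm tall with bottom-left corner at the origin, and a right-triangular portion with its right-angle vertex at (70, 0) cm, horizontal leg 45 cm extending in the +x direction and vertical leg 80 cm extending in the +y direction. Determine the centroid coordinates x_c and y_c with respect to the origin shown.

x_c = 47.16 cm, y_c = 36.76 cm

rectangular portion: A = 70 × 80 = 5600.00, centroid at (35.00, 40.00).
triangular portion: A = ½·45·80 = 1800.00, centroid at (85.00, 26.67).
ΣA = 7400.00 cm², ΣAx_c = 349000.00 cm³, ΣAy_c = 272000.00 cm³.
x_c = 349000.00/7400.00 = 47.16 cm; y_c = 272000.00/7400.00 = 36.76 cm.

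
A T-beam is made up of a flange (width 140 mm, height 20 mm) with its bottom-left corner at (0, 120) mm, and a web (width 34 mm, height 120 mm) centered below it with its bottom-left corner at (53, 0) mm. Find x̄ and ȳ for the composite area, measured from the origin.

x̄ = 70.00 mm, ȳ = 88.49 mm

web: A = 34 × 120 = 4080.00, centroid at (70.00, 60.00).
flange: A = 140 × 20 = 2800.00, centroid at (70.00, 130.00).
ΣA = 6880.00 mm²
ΣAx̄ = (4080.00)(70.00) + (2800.00)(70.00) = 481600.00 mm³
ΣAȳ = (4080.00)(60.00) + (2800.00)(130.00) = 608800.00 mm³
x̄ = 481600.00 / 6880.00 = 70.00 mm
ȳ = 608800.00 / 6880.00 = 88.49 mm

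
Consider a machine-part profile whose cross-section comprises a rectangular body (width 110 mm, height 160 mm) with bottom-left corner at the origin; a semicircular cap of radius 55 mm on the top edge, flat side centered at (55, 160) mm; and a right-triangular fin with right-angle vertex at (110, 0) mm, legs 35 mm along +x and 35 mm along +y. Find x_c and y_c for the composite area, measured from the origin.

Part | A | x̄ᵢ | ȳᵢ | A·x̄ᵢ | A·ȳᵢ
rectangular body | 17600.00 | 55.00 | 80.00 | 968000.00 | 1408000.00
semicircular top | 4751.66 | 55.00 | 183.34 | 261341.24 | 871182.09
triangular fin | 612.50 | 121.67 | 11.67 | 74520.83 | 7145.83
Σ | 22964.16 |  |  | 1303862.07 | 2286327.92
x_c = 1303862.07 / 22964.16 = 56.78 mm
y_c = 2286327.92 / 22964.16 = 99.56 mm

x_c = 56.78 mm, y_c = 99.56 mm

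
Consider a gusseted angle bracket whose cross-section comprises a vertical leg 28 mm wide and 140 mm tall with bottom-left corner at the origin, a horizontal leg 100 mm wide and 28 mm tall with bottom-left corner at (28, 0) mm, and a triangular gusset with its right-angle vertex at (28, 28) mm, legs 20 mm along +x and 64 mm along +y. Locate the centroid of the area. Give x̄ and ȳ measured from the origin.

x̄ = 40.14 mm, ȳ = 46.90 mm

vertical leg: A = 28 × 140 = 3920.00, centroid at (14.00, 70.00).
horizontal leg: A = 100 × 28 = 2800.00, centroid at (78.00, 14.00).
gusset: A = ½·20·64 = 640.00, centroid at (34.67, 49.33).
ΣA = 7360.00 mm²
ΣAx̄ = (3920.00)(14.00) + (2800.00)(78.00) + (640.00)(34.67) = 295466.67 mm³
ΣAȳ = (3920.00)(70.00) + (2800.00)(14.00) + (640.00)(49.33) = 345173.33 mm³
x̄ = 295466.67 / 7360.00 = 40.14 mm
ȳ = 345173.33 / 7360.00 = 46.90 mm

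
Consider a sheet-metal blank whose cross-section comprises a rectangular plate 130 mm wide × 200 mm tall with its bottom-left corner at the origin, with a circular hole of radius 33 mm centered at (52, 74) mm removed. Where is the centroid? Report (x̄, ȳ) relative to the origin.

x̄ = 66.97 mm, ȳ = 103.94 mm

Part | A | x̄ᵢ | ȳᵢ | A·x̄ᵢ | A·ȳᵢ
plate | 26000.00 | 65.00 | 100.00 | 1690000.00 | 2600000.00
hole | -3421.19 | 52.00 | 74.00 | -177902.11 | -253168.39
Σ | 22578.81 |  |  | 1512097.89 | 2346831.61
x̄ = 1512097.89 / 22578.81 = 66.97 mm
ȳ = 2346831.61 / 22578.81 = 103.94 mm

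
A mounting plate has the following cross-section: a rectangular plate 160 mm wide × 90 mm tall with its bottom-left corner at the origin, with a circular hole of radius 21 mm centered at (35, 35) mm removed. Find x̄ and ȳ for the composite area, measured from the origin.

x̄ = 84.79 mm, ȳ = 46.06 mm

plate: A = 160 × 90 = 14400.00, centroid at (80.00, 45.00).
hole: A = −π·21² = -1385.44, centroid at (35.00, 35.00).
ΣA = 13014.56 mm²
ΣAx̄ = (14400.00)(80.00) + (-1385.44)(35.00) = 1103509.52 mm³
ΣAȳ = (14400.00)(45.00) + (-1385.44)(35.00) = 599509.52 mm³
x̄ = 1103509.52 / 13014.56 = 84.79 mm
ȳ = 599509.52 / 13014.56 = 46.06 mm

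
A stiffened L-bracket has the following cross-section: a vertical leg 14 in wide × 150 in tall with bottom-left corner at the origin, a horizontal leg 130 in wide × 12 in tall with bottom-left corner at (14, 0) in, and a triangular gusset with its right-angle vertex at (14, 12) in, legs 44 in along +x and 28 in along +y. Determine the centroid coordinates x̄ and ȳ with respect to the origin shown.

x̄ = 36.39 in, ȳ = 42.10 in

vertical leg: A = 14 × 150 = 2100.00, centroid at (7.00, 75.00).
horizontal leg: A = 130 × 12 = 1560.00, centroid at (79.00, 6.00).
gusset: A = ½·44·28 = 616.00, centroid at (28.67, 21.33).
ΣA = 4276.00 in², ΣAx̄ = 155598.67 in³, ΣAȳ = 180001.33 in³.
x̄ = 155598.67/4276.00 = 36.39 in; ȳ = 180001.33/4276.00 = 42.10 in.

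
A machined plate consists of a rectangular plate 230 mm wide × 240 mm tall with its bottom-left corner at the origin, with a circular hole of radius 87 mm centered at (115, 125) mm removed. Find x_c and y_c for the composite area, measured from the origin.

x_c = 115.00 mm, y_c = 116.22 mm

plate: A = 230 × 240 = 55200.00, centroid at (115.00, 120.00).
hole: A = −π·87² = -23778.71, centroid at (115.00, 125.00).
ΣA = 31421.29 mm², ΣAx_c = 3613447.80 mm³, ΣAy_c = 3651660.65 mm³.
x_c = 3613447.80/31421.29 = 115.00 mm; y_c = 3651660.65/31421.29 = 116.22 mm.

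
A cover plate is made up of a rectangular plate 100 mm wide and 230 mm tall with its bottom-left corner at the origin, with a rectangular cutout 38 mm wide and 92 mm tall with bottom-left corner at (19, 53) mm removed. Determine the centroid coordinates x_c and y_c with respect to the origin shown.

x_c = 52.15 mm, y_c = 117.87 mm

plate: A = 100 × 230 = 23000.00, centroid at (50.00, 115.00).
hole: A = −(38 × 92) = -3496.00, centroid at (38.00, 99.00).
ΣA = 19504.00 mm², ΣAx_c = 1017152.00 mm³, ΣAy_c = 2298896.00 mm³.
x_c = 1017152.00/19504.00 = 52.15 mm; y_c = 2298896.00/19504.00 = 117.87 mm.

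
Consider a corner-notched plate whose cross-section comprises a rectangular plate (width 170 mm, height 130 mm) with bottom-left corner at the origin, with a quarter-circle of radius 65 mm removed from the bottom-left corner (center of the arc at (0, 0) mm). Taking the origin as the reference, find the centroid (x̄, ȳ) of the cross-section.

x̄ = 95.14 mm, ȳ = 71.61 mm

Part | A | x̄ᵢ | ȳᵢ | A·x̄ᵢ | A·ȳᵢ
plate | 22100.00 | 85.00 | 65.00 | 1878500.00 | 1436500.00
removed quarter-circle | -3318.31 | 27.59 | 27.59 | -91541.67 | -91541.67
Σ | 18781.69 |  |  | 1786958.33 | 1344958.33
x̄ = 1786958.33 / 18781.69 = 95.14 mm
ȳ = 1344958.33 / 18781.69 = 71.61 mm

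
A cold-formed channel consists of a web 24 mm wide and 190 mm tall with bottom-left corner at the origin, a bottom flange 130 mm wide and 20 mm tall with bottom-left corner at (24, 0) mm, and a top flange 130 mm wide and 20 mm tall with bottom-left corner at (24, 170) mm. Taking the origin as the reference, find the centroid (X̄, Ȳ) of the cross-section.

web: A = 24 × 190 = 4560.00, centroid at (12.00, 95.00).
bottom flange: A = 130 × 20 = 2600.00, centroid at (89.00, 10.00).
top flange: A = 130 × 20 = 2600.00, centroid at (89.00, 180.00).
ΣA = 9760.00 mm², ΣAX̄ = 517520.00 mm³, ΣAȲ = 927200.00 mm³.
X̄ = 517520.00/9760.00 = 53.02 mm; Ȳ = 927200.00/9760.00 = 95.00 mm.

X̄ = 53.02 mm, Ȳ = 95.00 mm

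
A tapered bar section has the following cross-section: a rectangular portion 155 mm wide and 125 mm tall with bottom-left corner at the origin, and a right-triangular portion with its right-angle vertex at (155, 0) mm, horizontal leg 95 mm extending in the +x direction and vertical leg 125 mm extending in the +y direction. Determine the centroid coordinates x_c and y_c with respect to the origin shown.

x_c = 103.11 mm, y_c = 57.61 mm

rectangular portion: A = 155 × 125 = 19375.00, centroid at (77.50, 62.50).
triangular portion: A = ½·95·125 = 5937.50, centroid at (186.67, 41.67).
ΣA = 25312.50 mm², ΣAx_c = 2609895.83 mm³, ΣAy_c = 1458333.33 mm³.
x_c = 2609895.83/25312.50 = 103.11 mm; y_c = 1458333.33/25312.50 = 57.61 mm.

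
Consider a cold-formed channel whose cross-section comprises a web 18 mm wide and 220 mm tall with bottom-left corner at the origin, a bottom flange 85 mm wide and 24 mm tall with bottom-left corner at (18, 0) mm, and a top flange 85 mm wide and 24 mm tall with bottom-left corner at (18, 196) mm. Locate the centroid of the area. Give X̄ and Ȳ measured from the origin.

Part | A | x̄ᵢ | ȳᵢ | A·x̄ᵢ | A·ȳᵢ
web | 3960.00 | 9.00 | 110.00 | 35640.00 | 435600.00
bottom flange | 2040.00 | 60.50 | 12.00 | 123420.00 | 24480.00
top flange | 2040.00 | 60.50 | 208.00 | 123420.00 | 424320.00
Σ | 8040.00 |  |  | 282480.00 | 884400.00
X̄ = 282480.00 / 8040.00 = 35.13 mm
Ȳ = 884400.00 / 8040.00 = 110.00 mm

X̄ = 35.13 mm, Ȳ = 110.00 mm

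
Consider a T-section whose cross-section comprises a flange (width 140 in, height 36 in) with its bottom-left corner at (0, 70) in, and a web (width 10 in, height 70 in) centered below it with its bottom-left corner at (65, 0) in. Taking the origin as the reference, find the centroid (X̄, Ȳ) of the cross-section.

X̄ = 70.00 in, Ȳ = 81.54 in

Part | A | x̄ᵢ | ȳᵢ | A·x̄ᵢ | A·ȳᵢ
web | 700.00 | 70.00 | 35.00 | 49000.00 | 24500.00
flange | 5040.00 | 70.00 | 88.00 | 352800.00 | 443520.00
Σ | 5740.00 |  |  | 401800.00 | 468020.00
X̄ = 401800.00 / 5740.00 = 70.00 in
Ȳ = 468020.00 / 5740.00 = 81.54 in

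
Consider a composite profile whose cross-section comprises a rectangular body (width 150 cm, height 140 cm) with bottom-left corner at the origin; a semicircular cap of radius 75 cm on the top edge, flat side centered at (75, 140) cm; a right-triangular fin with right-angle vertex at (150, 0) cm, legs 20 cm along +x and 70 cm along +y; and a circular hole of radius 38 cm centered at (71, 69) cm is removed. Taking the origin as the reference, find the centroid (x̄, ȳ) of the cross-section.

rectangular body: A = 150 × 140 = 21000.00, centroid at (75.00, 70.00).
semicircular top: A = ½π·75² = 8835.73, centroid at (75.00, 171.83).
triangular fin: A = ½·20·70 = 700.00, centroid at (156.67, 23.33).
hole: A = −π·38² = -4536.46, centroid at (71.00, 69.00).
ΣA = 25999.27 cm²
ΣAx̄ = (21000.00)(75.00) + (8835.73)(75.00) + (700.00)(156.67) + (-4536.46)(71.00) = 2025257.72 cm³
ΣAȳ = (21000.00)(70.00) + (8835.73)(171.83) + (700.00)(23.33) + (-4536.46)(69.00) = 2691569.72 cm³
x̄ = 2025257.72 / 25999.27 = 77.90 cm
ȳ = 2691569.72 / 25999.27 = 103.52 cm

x̄ = 77.90 cm, ȳ = 103.52 cm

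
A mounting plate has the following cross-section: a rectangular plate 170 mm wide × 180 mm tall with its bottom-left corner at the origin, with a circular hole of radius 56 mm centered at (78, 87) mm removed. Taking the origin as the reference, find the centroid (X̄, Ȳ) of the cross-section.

X̄ = 88.32 mm, Ȳ = 91.42 mm

Part | A | x̄ᵢ | ȳᵢ | A·x̄ᵢ | A·ȳᵢ
plate | 30600.00 | 85.00 | 90.00 | 2601000.00 | 2754000.00
hole | -9852.03 | 78.00 | 87.00 | -768458.70 | -857127.01
Σ | 20747.97 |  |  | 1832541.30 | 1896872.99
X̄ = 1832541.30 / 20747.97 = 88.32 mm
Ȳ = 1896872.99 / 20747.97 = 91.42 mm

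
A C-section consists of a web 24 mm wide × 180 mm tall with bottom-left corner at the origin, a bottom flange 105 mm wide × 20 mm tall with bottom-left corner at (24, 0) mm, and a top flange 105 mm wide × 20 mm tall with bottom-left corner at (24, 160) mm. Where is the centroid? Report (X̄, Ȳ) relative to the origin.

Part | A | x̄ᵢ | ȳᵢ | A·x̄ᵢ | A·ȳᵢ
web | 4320.00 | 12.00 | 90.00 | 51840.00 | 388800.00
bottom flange | 2100.00 | 76.50 | 10.00 | 160650.00 | 21000.00
top flange | 2100.00 | 76.50 | 170.00 | 160650.00 | 357000.00
Σ | 8520.00 |  |  | 373140.00 | 766800.00
X̄ = 373140.00 / 8520.00 = 43.80 mm
Ȳ = 766800.00 / 8520.00 = 90.00 mm

X̄ = 43.80 mm, Ȳ = 90.00 mm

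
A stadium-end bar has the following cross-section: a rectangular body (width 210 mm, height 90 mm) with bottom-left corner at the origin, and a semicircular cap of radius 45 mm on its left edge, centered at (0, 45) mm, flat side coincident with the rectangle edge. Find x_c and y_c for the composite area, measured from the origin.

rectangular body: A = 210 × 90 = 18900.00, centroid at (105.00, 45.00).
semicircular end: A = ½π·45² = 3180.86, centroid at (-19.10, 45.00).
ΣA = 22080.86 mm², ΣAx_c = 1923750.00 mm³, ΣAy_c = 993638.82 mm³.
x_c = 1923750.00/22080.86 = 87.12 mm; y_c = 993638.82/22080.86 = 45.00 mm.

x_c = 87.12 mm, y_c = 45.00 mm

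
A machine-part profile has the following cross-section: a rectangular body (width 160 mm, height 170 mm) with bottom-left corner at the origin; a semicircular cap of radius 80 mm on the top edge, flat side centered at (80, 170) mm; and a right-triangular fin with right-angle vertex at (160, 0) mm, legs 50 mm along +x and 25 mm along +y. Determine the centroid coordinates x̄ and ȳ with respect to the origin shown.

rectangular body: A = 160 × 170 = 27200.00, centroid at (80.00, 85.00).
semicircular top: A = ½π·80² = 10053.10, centroid at (80.00, 203.95).
triangular fin: A = ½·50·25 = 625.00, centroid at (176.67, 8.33).
ΣA = 37878.10 mm², ΣAx̄ = 3090664.39 mm³, ΣAȳ = 4367568.07 mm³.
x̄ = 3090664.39/37878.10 = 81.60 mm; ȳ = 4367568.07/37878.10 = 115.31 mm.

x̄ = 81.60 mm, ȳ = 115.31 mm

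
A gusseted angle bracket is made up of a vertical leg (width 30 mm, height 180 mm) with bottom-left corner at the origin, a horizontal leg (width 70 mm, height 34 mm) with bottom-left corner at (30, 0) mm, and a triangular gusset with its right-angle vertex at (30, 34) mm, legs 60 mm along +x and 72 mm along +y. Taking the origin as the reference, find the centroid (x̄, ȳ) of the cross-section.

x̄ = 34.58 mm, ȳ = 65.57 mm

vertical leg: A = 30 × 180 = 5400.00, centroid at (15.00, 90.00).
horizontal leg: A = 70 × 34 = 2380.00, centroid at (65.00, 17.00).
gusset: A = ½·60·72 = 2160.00, centroid at (50.00, 58.00).
ΣA = 9940.00 mm²
ΣAx̄ = (5400.00)(15.00) + (2380.00)(65.00) + (2160.00)(50.00) = 343700.00 mm³
ΣAȳ = (5400.00)(90.00) + (2380.00)(17.00) + (2160.00)(58.00) = 651740.00 mm³
x̄ = 343700.00 / 9940.00 = 34.58 mm
ȳ = 651740.00 / 9940.00 = 65.57 mm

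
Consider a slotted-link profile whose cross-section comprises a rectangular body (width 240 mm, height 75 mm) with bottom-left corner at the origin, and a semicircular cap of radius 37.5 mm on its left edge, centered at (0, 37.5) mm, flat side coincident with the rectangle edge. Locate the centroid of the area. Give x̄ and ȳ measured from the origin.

rectangular body: A = 240 × 75 = 18000.00, centroid at (120.00, 37.50).
semicircular end: A = ½π·37.5² = 2208.93, centroid at (-15.92, 37.50).
ΣA = 20208.93 mm², ΣAx̄ = 2124843.75 mm³, ΣAȳ = 757834.96 mm³.
x̄ = 2124843.75/20208.93 = 105.14 mm; ȳ = 757834.96/20208.93 = 37.50 mm.

x̄ = 105.14 mm, ȳ = 37.50 mm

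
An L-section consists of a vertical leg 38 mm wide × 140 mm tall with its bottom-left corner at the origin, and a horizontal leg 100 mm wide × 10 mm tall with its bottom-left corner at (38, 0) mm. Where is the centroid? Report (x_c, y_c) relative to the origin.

x_c = 29.92 mm, y_c = 59.72 mm

vertical leg: A = 38 × 140 = 5320.00, centroid at (19.00, 70.00).
horizontal leg: A = 100 × 10 = 1000.00, centroid at (88.00, 5.00).
ΣA = 6320.00 mm²
ΣAx_c = (5320.00)(19.00) + (1000.00)(88.00) = 189080.00 mm³
ΣAy_c = (5320.00)(70.00) + (1000.00)(5.00) = 377400.00 mm³
x_c = 189080.00 / 6320.00 = 29.92 mm
y_c = 377400.00 / 6320.00 = 59.72 mm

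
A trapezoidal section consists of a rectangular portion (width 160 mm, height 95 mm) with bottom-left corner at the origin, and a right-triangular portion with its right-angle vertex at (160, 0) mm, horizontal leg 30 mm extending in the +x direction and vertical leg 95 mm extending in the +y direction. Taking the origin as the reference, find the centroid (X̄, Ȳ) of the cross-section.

Part | A | x̄ᵢ | ȳᵢ | A·x̄ᵢ | A·ȳᵢ
rectangular portion | 15200.00 | 80.00 | 47.50 | 1216000.00 | 722000.00
triangular portion | 1425.00 | 170.00 | 31.67 | 242250.00 | 45125.00
Σ | 16625.00 |  |  | 1458250.00 | 767125.00
X̄ = 1458250.00 / 16625.00 = 87.71 mm
Ȳ = 767125.00 / 16625.00 = 46.14 mm

X̄ = 87.71 mm, Ȳ = 46.14 mm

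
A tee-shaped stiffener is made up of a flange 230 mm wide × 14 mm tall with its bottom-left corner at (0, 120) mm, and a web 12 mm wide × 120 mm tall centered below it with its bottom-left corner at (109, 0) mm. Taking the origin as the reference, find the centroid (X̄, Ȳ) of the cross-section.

X̄ = 115.00 mm, Ȳ = 106.30 mm

web: A = 12 × 120 = 1440.00, centroid at (115.00, 60.00).
flange: A = 230 × 14 = 3220.00, centroid at (115.00, 127.00).
ΣA = 4660.00 mm², ΣAX̄ = 535900.00 mm³, ΣAȲ = 495340.00 mm³.
X̄ = 535900.00/4660.00 = 115.00 mm; Ȳ = 495340.00/4660.00 = 106.30 mm.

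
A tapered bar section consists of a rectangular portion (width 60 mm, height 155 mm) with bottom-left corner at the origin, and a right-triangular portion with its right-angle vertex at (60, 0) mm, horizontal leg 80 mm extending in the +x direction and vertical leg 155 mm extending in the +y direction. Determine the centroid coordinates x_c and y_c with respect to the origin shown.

x_c = 52.67 mm, y_c = 67.17 mm

rectangular portion: A = 60 × 155 = 9300.00, centroid at (30.00, 77.50).
triangular portion: A = ½·80·155 = 6200.00, centroid at (86.67, 51.67).
ΣA = 15500.00 mm²
ΣAx_c = (9300.00)(30.00) + (6200.00)(86.67) = 816333.33 mm³
ΣAy_c = (9300.00)(77.50) + (6200.00)(51.67) = 1041083.33 mm³
x_c = 816333.33 / 15500.00 = 52.67 mm
y_c = 1041083.33 / 15500.00 = 67.17 mm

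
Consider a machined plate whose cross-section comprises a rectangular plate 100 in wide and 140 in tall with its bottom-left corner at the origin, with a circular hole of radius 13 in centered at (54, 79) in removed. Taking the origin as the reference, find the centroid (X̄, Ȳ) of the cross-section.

X̄ = 49.84 in, Ȳ = 69.65 in

plate: A = 100 × 140 = 14000.00, centroid at (50.00, 70.00).
hole: A = −π·13² = -530.93, centroid at (54.00, 79.00).
ΣA = 13469.07 in²
ΣAX̄ = (14000.00)(50.00) + (-530.93)(54.00) = 671329.83 in³
ΣAȲ = (14000.00)(70.00) + (-530.93)(79.00) = 938056.60 in³
X̄ = 671329.83 / 13469.07 = 49.84 in
Ȳ = 938056.60 / 13469.07 = 69.65 in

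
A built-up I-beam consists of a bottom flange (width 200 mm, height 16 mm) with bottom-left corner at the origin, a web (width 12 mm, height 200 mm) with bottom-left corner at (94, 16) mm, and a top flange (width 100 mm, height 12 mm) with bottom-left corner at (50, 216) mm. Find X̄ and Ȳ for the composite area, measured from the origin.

bottom flange: A = 200 × 16 = 3200.00, centroid at (100.00, 8.00).
web: A = 12 × 200 = 2400.00, centroid at (100.00, 116.00).
top flange: A = 100 × 12 = 1200.00, centroid at (100.00, 222.00).
ΣA = 6800.00 mm², ΣAX̄ = 680000.00 mm³, ΣAȲ = 570400.00 mm³.
X̄ = 680000.00/6800.00 = 100.00 mm; Ȳ = 570400.00/6800.00 = 83.88 mm.

X̄ = 100.00 mm, Ȳ = 83.88 mm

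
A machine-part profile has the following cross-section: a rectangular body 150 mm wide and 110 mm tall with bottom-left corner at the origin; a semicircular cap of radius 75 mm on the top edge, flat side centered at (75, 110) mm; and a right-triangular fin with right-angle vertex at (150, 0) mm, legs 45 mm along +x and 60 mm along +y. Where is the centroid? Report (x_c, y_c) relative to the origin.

x_c = 79.55 mm, y_c = 81.98 mm

Part | A | x̄ᵢ | ȳᵢ | A·x̄ᵢ | A·ȳᵢ
rectangular body | 16500.00 | 75.00 | 55.00 | 1237500.00 | 907500.00
semicircular top | 8835.73 | 75.00 | 141.83 | 662679.70 | 1253180.23
triangular fin | 1350.00 | 165.00 | 20.00 | 222750.00 | 27000.00
Σ | 26685.73 |  |  | 2122929.70 | 2187680.23
x_c = 2122929.70 / 26685.73 = 79.55 mm
y_c = 2187680.23 / 26685.73 = 81.98 mm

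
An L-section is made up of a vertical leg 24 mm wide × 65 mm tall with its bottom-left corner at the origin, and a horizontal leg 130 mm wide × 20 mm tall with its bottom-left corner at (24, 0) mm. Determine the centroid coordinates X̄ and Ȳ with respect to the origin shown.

X̄ = 60.12 mm, Ȳ = 18.44 mm

vertical leg: A = 24 × 65 = 1560.00, centroid at (12.00, 32.50).
horizontal leg: A = 130 × 20 = 2600.00, centroid at (89.00, 10.00).
ΣA = 4160.00 mm²
ΣAX̄ = (1560.00)(12.00) + (2600.00)(89.00) = 250120.00 mm³
ΣAȲ = (1560.00)(32.50) + (2600.00)(10.00) = 76700.00 mm³
X̄ = 250120.00 / 4160.00 = 60.12 mm
Ȳ = 76700.00 / 4160.00 = 18.44 mm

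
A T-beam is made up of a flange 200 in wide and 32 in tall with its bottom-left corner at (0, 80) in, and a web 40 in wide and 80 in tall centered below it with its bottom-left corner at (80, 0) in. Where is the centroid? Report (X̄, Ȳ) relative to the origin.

X̄ = 100.00 in, Ȳ = 77.33 in

Part | A | x̄ᵢ | ȳᵢ | A·x̄ᵢ | A·ȳᵢ
web | 3200.00 | 100.00 | 40.00 | 320000.00 | 128000.00
flange | 6400.00 | 100.00 | 96.00 | 640000.00 | 614400.00
Σ | 9600.00 |  |  | 960000.00 | 742400.00
X̄ = 960000.00 / 9600.00 = 100.00 in
Ȳ = 742400.00 / 9600.00 = 77.33 in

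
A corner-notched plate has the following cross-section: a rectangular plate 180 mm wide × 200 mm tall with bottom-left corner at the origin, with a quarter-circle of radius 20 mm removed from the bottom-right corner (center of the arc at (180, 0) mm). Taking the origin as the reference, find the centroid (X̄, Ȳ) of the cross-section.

plate: A = 180 × 200 = 36000.00, centroid at (90.00, 100.00).
removed quarter-circle: A = −¼π·20² = -314.16, centroid at (171.51, 8.49).
ΣA = 35685.84 mm², ΣAX̄ = 3186118.00 mm³, ΣAȲ = 3597333.33 mm³.
X̄ = 3186118.00/35685.84 = 89.28 mm; Ȳ = 3597333.33/35685.84 = 100.81 mm.

X̄ = 89.28 mm, Ȳ = 100.81 mm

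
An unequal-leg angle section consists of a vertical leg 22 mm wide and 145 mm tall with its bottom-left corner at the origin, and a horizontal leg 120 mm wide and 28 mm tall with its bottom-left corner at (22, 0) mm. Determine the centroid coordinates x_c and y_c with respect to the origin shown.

Part | A | x̄ᵢ | ȳᵢ | A·x̄ᵢ | A·ȳᵢ
vertical leg | 3190.00 | 11.00 | 72.50 | 35090.00 | 231275.00
horizontal leg | 3360.00 | 82.00 | 14.00 | 275520.00 | 47040.00
Σ | 6550.00 |  |  | 310610.00 | 278315.00
x_c = 310610.00 / 6550.00 = 47.42 mm
y_c = 278315.00 / 6550.00 = 42.49 mm

x_c = 47.42 mm, y_c = 42.49 mm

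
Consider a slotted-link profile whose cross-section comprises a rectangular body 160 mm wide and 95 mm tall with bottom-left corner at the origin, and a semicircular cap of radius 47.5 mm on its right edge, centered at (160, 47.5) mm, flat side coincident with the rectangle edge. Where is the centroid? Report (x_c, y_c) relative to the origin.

rectangular body: A = 160 × 95 = 15200.00, centroid at (80.00, 47.50).
semicircular end: A = ½π·47.5² = 3544.11, centroid at (180.16, 47.50).
ΣA = 18744.11 mm²
ΣAx_c = (15200.00)(80.00) + (3544.11)(180.16) = 1854505.39 mm³
ΣAy_c = (15200.00)(47.50) + (3544.11)(47.50) = 890345.19 mm³
x_c = 1854505.39 / 18744.11 = 98.94 mm
y_c = 890345.19 / 18744.11 = 47.50 mm

x_c = 98.94 mm, y_c = 47.50 mm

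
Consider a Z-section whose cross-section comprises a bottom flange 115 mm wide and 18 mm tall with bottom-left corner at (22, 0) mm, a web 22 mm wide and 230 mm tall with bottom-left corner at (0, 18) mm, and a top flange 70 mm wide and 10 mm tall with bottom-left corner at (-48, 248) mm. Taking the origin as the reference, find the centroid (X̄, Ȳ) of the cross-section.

Part | A | x̄ᵢ | ȳᵢ | A·x̄ᵢ | A·ȳᵢ
bottom flange | 2070.00 | 79.50 | 9.00 | 164565.00 | 18630.00
web | 5060.00 | 11.00 | 133.00 | 55660.00 | 672980.00
top flange | 700.00 | -13.00 | 253.00 | -9100.00 | 177100.00
Σ | 7830.00 |  |  | 211125.00 | 868710.00
X̄ = 211125.00 / 7830.00 = 26.96 mm
Ȳ = 868710.00 / 7830.00 = 110.95 mm

X̄ = 26.96 mm, Ȳ = 110.95 mm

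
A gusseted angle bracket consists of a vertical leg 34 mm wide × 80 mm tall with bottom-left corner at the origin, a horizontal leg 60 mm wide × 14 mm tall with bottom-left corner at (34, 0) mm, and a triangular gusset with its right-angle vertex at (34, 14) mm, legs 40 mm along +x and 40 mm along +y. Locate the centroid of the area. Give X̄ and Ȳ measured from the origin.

X̄ = 31.62 mm, Ȳ = 31.32 mm

vertical leg: A = 34 × 80 = 2720.00, centroid at (17.00, 40.00).
horizontal leg: A = 60 × 14 = 840.00, centroid at (64.00, 7.00).
gusset: A = ½·40·40 = 800.00, centroid at (47.33, 27.33).
ΣA = 4360.00 mm², ΣAX̄ = 137866.67 mm³, ΣAȲ = 136546.67 mm³.
X̄ = 137866.67/4360.00 = 31.62 mm; Ȳ = 136546.67/4360.00 = 31.32 mm.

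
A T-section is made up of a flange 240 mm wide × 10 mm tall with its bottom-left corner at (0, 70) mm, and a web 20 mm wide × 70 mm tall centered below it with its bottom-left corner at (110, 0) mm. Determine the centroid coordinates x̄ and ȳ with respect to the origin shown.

x̄ = 120.00 mm, ȳ = 60.26 mm

web: A = 20 × 70 = 1400.00, centroid at (120.00, 35.00).
flange: A = 240 × 10 = 2400.00, centroid at (120.00, 75.00).
ΣA = 3800.00 mm², ΣAx̄ = 456000.00 mm³, ΣAȳ = 229000.00 mm³.
x̄ = 456000.00/3800.00 = 120.00 mm; ȳ = 229000.00/3800.00 = 60.26 mm.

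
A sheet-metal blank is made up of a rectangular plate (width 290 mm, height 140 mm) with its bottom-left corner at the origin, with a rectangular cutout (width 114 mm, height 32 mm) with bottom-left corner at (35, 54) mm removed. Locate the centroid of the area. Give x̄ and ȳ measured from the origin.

Part | A | x̄ᵢ | ȳᵢ | A·x̄ᵢ | A·ȳᵢ
plate | 40600.00 | 145.00 | 70.00 | 5887000.00 | 2842000.00
hole | -3648.00 | 92.00 | 70.00 | -335616.00 | -255360.00
Σ | 36952.00 |  |  | 5551384.00 | 2586640.00
x̄ = 5551384.00 / 36952.00 = 150.23 mm
ȳ = 2586640.00 / 36952.00 = 70.00 mm

x̄ = 150.23 mm, ȳ = 70.00 mm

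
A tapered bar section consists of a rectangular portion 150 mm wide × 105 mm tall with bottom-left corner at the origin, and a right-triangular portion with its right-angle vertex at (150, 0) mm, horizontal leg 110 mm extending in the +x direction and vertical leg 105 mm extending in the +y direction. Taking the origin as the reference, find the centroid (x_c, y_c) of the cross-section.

x_c = 104.96 mm, y_c = 47.80 mm

Part | A | x̄ᵢ | ȳᵢ | A·x̄ᵢ | A·ȳᵢ
rectangular portion | 15750.00 | 75.00 | 52.50 | 1181250.00 | 826875.00
triangular portion | 5775.00 | 186.67 | 35.00 | 1078000.00 | 202125.00
Σ | 21525.00 |  |  | 2259250.00 | 1029000.00
x_c = 2259250.00 / 21525.00 = 104.96 mm
y_c = 1029000.00 / 21525.00 = 47.80 mm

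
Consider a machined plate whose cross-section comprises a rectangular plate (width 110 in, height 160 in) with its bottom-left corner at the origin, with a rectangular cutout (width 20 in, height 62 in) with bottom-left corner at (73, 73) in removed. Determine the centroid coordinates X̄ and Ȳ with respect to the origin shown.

plate: A = 110 × 160 = 17600.00, centroid at (55.00, 80.00).
hole: A = −(20 × 62) = -1240.00, centroid at (83.00, 104.00).
ΣA = 16360.00 in², ΣAX̄ = 865080.00 in³, ΣAȲ = 1279040.00 in³.
X̄ = 865080.00/16360.00 = 52.88 in; Ȳ = 1279040.00/16360.00 = 78.18 in.

X̄ = 52.88 in, Ȳ = 78.18 in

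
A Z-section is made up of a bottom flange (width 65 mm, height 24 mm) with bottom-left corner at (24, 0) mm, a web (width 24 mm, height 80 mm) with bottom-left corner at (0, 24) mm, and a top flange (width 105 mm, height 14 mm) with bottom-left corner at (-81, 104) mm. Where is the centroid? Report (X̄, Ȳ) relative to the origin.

Part | A | x̄ᵢ | ȳᵢ | A·x̄ᵢ | A·ȳᵢ
bottom flange | 1560.00 | 56.50 | 12.00 | 88140.00 | 18720.00
web | 1920.00 | 12.00 | 64.00 | 23040.00 | 122880.00
top flange | 1470.00 | -28.50 | 111.00 | -41895.00 | 163170.00
Σ | 4950.00 |  |  | 69285.00 | 304770.00
X̄ = 69285.00 / 4950.00 = 14.00 mm
Ȳ = 304770.00 / 4950.00 = 61.57 mm

X̄ = 14.00 mm, Ȳ = 61.57 mm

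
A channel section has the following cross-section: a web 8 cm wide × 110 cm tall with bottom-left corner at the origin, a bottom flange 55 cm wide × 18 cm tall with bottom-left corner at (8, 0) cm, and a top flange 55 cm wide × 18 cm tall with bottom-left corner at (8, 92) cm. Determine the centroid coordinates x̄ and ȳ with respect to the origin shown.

x̄ = 25.81 cm, ȳ = 55.00 cm

web: A = 8 × 110 = 880.00, centroid at (4.00, 55.00).
bottom flange: A = 55 × 18 = 990.00, centroid at (35.50, 9.00).
top flange: A = 55 × 18 = 990.00, centroid at (35.50, 101.00).
ΣA = 2860.00 cm²
ΣAx̄ = (880.00)(4.00) + (990.00)(35.50) + (990.00)(35.50) = 73810.00 cm³
ΣAȳ = (880.00)(55.00) + (990.00)(9.00) + (990.00)(101.00) = 157300.00 cm³
x̄ = 73810.00 / 2860.00 = 25.81 cm
ȳ = 157300.00 / 2860.00 = 55.00 cm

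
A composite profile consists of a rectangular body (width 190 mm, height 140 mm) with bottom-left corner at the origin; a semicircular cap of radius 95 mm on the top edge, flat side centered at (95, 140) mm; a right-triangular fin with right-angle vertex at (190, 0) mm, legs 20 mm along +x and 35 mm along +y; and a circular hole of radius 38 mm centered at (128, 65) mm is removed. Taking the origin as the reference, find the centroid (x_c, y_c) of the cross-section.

Part | A | x̄ᵢ | ȳᵢ | A·x̄ᵢ | A·ȳᵢ
rectangular body | 26600.00 | 95.00 | 70.00 | 2527000.00 | 1862000.00
semicircular top | 14176.44 | 95.00 | 180.32 | 1346761.50 | 2556284.49
triangular fin | 350.00 | 196.67 | 11.67 | 68833.33 | 4083.33
hole | -4536.46 | 128.00 | 65.00 | -580666.85 | -294869.89
Σ | 36589.98 |  |  | 3361927.98 | 4127497.94
x_c = 3361927.98 / 36589.98 = 91.88 mm
y_c = 4127497.94 / 36589.98 = 112.80 mm

x_c = 91.88 mm, y_c = 112.80 mm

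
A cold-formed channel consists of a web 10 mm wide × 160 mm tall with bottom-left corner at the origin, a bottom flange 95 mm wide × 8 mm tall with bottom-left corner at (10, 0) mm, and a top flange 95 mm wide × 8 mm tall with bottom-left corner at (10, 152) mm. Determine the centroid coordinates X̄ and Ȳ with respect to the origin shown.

X̄ = 30.58 mm, Ȳ = 80.00 mm

web: A = 10 × 160 = 1600.00, centroid at (5.00, 80.00).
bottom flange: A = 95 × 8 = 760.00, centroid at (57.50, 4.00).
top flange: A = 95 × 8 = 760.00, centroid at (57.50, 156.00).
ΣA = 3120.00 mm², ΣAX̄ = 95400.00 mm³, ΣAȲ = 249600.00 mm³.
X̄ = 95400.00/3120.00 = 30.58 mm; Ȳ = 249600.00/3120.00 = 80.00 mm.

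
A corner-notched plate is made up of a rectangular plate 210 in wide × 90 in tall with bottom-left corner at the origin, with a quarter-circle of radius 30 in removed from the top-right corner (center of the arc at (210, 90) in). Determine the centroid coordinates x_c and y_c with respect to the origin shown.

plate: A = 210 × 90 = 18900.00, centroid at (105.00, 45.00).
removed quarter-circle: A = −¼π·30² = -706.86, centroid at (197.27, 77.27).
ΣA = 18193.14 in², ΣAx_c = 1845059.75 in³, ΣAy_c = 795882.75 in³.
x_c = 1845059.75/18193.14 = 101.42 in; y_c = 795882.75/18193.14 = 43.75 in.

x_c = 101.42 in, y_c = 43.75 in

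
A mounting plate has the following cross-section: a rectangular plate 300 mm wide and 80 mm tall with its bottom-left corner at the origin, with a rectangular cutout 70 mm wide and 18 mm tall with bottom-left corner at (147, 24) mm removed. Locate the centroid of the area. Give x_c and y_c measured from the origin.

x_c = 148.23 mm, y_c = 40.39 mm

plate: A = 300 × 80 = 24000.00, centroid at (150.00, 40.00).
hole: A = −(70 × 18) = -1260.00, centroid at (182.00, 33.00).
ΣA = 22740.00 mm²
ΣAx_c = (24000.00)(150.00) + (-1260.00)(182.00) = 3370680.00 mm³
ΣAy_c = (24000.00)(40.00) + (-1260.00)(33.00) = 918420.00 mm³
x_c = 3370680.00 / 22740.00 = 148.23 mm
y_c = 918420.00 / 22740.00 = 40.39 mm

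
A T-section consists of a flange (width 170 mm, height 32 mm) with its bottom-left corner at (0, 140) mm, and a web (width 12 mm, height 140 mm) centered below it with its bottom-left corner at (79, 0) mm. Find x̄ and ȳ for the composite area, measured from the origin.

web: A = 12 × 140 = 1680.00, centroid at (85.00, 70.00).
flange: A = 170 × 32 = 5440.00, centroid at (85.00, 156.00).
ΣA = 7120.00 mm²
ΣAx̄ = (1680.00)(85.00) + (5440.00)(85.00) = 605200.00 mm³
ΣAȳ = (1680.00)(70.00) + (5440.00)(156.00) = 966240.00 mm³
x̄ = 605200.00 / 7120.00 = 85.00 mm
ȳ = 966240.00 / 7120.00 = 135.71 mm

x̄ = 85.00 mm, ȳ = 135.71 mm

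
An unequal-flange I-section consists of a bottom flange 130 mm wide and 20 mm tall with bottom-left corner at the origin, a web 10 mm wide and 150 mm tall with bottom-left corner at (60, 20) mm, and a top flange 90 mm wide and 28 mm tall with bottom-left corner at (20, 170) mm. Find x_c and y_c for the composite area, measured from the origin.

bottom flange: A = 130 × 20 = 2600.00, centroid at (65.00, 10.00).
web: A = 10 × 150 = 1500.00, centroid at (65.00, 95.00).
top flange: A = 90 × 28 = 2520.00, centroid at (65.00, 184.00).
ΣA = 6620.00 mm², ΣAx_c = 430300.00 mm³, ΣAy_c = 632180.00 mm³.
x_c = 430300.00/6620.00 = 65.00 mm; y_c = 632180.00/6620.00 = 95.50 mm.

x_c = 65.00 mm, y_c = 95.50 mm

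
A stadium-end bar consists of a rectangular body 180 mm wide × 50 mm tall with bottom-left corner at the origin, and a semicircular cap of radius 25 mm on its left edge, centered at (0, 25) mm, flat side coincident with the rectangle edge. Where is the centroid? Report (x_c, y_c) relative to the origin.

x_c = 80.10 mm, y_c = 25.00 mm

Part | A | x̄ᵢ | ȳᵢ | A·x̄ᵢ | A·ȳᵢ
rectangular body | 9000.00 | 90.00 | 25.00 | 810000.00 | 225000.00
semicircular end | 981.75 | -10.61 | 25.00 | -10416.67 | 24543.69
Σ | 9981.75 |  |  | 799583.33 | 249543.69
x_c = 799583.33 / 9981.75 = 80.10 mm
y_c = 249543.69 / 9981.75 = 25.00 mm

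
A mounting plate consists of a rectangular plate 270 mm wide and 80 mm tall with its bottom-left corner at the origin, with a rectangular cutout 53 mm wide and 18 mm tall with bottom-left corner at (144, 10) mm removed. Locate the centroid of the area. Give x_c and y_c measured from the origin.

plate: A = 270 × 80 = 21600.00, centroid at (135.00, 40.00).
hole: A = −(53 × 18) = -954.00, centroid at (170.50, 19.00).
ΣA = 20646.00 mm²
ΣAx_c = (21600.00)(135.00) + (-954.00)(170.50) = 2753343.00 mm³
ΣAy_c = (21600.00)(40.00) + (-954.00)(19.00) = 845874.00 mm³
x_c = 2753343.00 / 20646.00 = 133.36 mm
y_c = 845874.00 / 20646.00 = 40.97 mm

x_c = 133.36 mm, y_c = 40.97 mm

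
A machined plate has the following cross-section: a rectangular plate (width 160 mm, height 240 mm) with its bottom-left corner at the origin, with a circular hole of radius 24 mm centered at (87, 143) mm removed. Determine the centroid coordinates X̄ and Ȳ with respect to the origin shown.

X̄ = 79.65 mm, Ȳ = 118.86 mm

plate: A = 160 × 240 = 38400.00, centroid at (80.00, 120.00).
hole: A = −π·24² = -1809.56, centroid at (87.00, 143.00).
ΣA = 36590.44 mm²
ΣAX̄ = (38400.00)(80.00) + (-1809.56)(87.00) = 2914568.51 mm³
ΣAȲ = (38400.00)(120.00) + (-1809.56)(143.00) = 4349233.30 mm³
X̄ = 2914568.51 / 36590.44 = 79.65 mm
Ȳ = 4349233.30 / 36590.44 = 118.86 mm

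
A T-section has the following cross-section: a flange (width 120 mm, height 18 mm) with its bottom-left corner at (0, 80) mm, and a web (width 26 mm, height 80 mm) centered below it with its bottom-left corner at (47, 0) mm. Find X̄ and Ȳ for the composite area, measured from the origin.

Part | A | x̄ᵢ | ȳᵢ | A·x̄ᵢ | A·ȳᵢ
web | 2080.00 | 60.00 | 40.00 | 124800.00 | 83200.00
flange | 2160.00 | 60.00 | 89.00 | 129600.00 | 192240.00
Σ | 4240.00 |  |  | 254400.00 | 275440.00
X̄ = 254400.00 / 4240.00 = 60.00 mm
Ȳ = 275440.00 / 4240.00 = 64.96 mm

X̄ = 60.00 mm, Ȳ = 64.96 mm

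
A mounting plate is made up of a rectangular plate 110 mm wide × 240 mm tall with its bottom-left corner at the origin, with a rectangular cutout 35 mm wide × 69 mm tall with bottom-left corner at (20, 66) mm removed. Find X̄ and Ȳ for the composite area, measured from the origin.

X̄ = 56.76 mm, Ȳ = 121.96 mm

plate: A = 110 × 240 = 26400.00, centroid at (55.00, 120.00).
hole: A = −(35 × 69) = -2415.00, centroid at (37.50, 100.50).
ΣA = 23985.00 mm², ΣAX̄ = 1361437.50 mm³, ΣAȲ = 2925292.50 mm³.
X̄ = 1361437.50/23985.00 = 56.76 mm; Ȳ = 2925292.50/23985.00 = 121.96 mm.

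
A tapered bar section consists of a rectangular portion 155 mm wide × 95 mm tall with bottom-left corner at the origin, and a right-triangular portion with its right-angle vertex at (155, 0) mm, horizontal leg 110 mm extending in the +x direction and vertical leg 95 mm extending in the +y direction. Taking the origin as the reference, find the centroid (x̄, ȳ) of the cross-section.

x̄ = 107.40 mm, ȳ = 43.35 mm

Part | A | x̄ᵢ | ȳᵢ | A·x̄ᵢ | A·ȳᵢ
rectangular portion | 14725.00 | 77.50 | 47.50 | 1141187.50 | 699437.50
triangular portion | 5225.00 | 191.67 | 31.67 | 1001458.33 | 165458.33
Σ | 19950.00 |  |  | 2142645.83 | 864895.83
x̄ = 2142645.83 / 19950.00 = 107.40 mm
ȳ = 864895.83 / 19950.00 = 43.35 mm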